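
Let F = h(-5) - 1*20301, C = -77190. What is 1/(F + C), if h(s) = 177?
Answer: -1/97314 ≈ -1.0276e-5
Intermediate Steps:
F = -20124 (F = 177 - 1*20301 = 177 - 20301 = -20124)
1/(F + C) = 1/(-20124 - 77190) = 1/(-97314) = -1/97314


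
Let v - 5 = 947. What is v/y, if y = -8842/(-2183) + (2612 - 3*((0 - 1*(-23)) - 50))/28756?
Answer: 59761179296/260139371 ≈ 229.73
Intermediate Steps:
v = 952 (v = 5 + 947 = 952)
y = 260139371/62774348 (y = -8842*(-1/2183) + (2612 - 3*((0 + 23) - 50))*(1/28756) = 8842/2183 + (2612 - 3*(23 - 50))*(1/28756) = 8842/2183 + (2612 - 3*(-27))*(1/28756) = 8842/2183 + (2612 + 81)*(1/28756) = 8842/2183 + 2693*(1/28756) = 8842/2183 + 2693/28756 = 260139371/62774348 ≈ 4.1440)
v/y = 952/(260139371/62774348) = 952*(62774348/260139371) = 59761179296/260139371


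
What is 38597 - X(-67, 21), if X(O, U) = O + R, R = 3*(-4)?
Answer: 38676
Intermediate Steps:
R = -12
X(O, U) = -12 + O (X(O, U) = O - 12 = -12 + O)
38597 - X(-67, 21) = 38597 - (-12 - 67) = 38597 - 1*(-79) = 38597 + 79 = 38676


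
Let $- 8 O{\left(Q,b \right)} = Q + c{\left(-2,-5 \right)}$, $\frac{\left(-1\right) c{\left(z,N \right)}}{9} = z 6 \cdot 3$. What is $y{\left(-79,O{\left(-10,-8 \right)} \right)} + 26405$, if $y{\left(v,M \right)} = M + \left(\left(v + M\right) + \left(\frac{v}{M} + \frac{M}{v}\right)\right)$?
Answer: $\frac{1302315475}{49612} \approx 26250.0$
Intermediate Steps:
$c{\left(z,N \right)} = - 162 z$ ($c{\left(z,N \right)} = - 9 z 6 \cdot 3 = - 9 \cdot 6 z 3 = - 9 \cdot 18 z = - 162 z$)
$O{\left(Q,b \right)} = - \frac{81}{2} - \frac{Q}{8}$ ($O{\left(Q,b \right)} = - \frac{Q - -324}{8} = - \frac{Q + 324}{8} = - \frac{324 + Q}{8} = - \frac{81}{2} - \frac{Q}{8}$)
$y{\left(v,M \right)} = v + 2 M + \frac{M}{v} + \frac{v}{M}$ ($y{\left(v,M \right)} = M + \left(\left(M + v\right) + \left(\frac{M}{v} + \frac{v}{M}\right)\right) = M + \left(M + v + \frac{M}{v} + \frac{v}{M}\right) = v + 2 M + \frac{M}{v} + \frac{v}{M}$)
$y{\left(-79,O{\left(-10,-8 \right)} \right)} + 26405 = \left(-79 + 2 \left(- \frac{81}{2} - - \frac{5}{4}\right) + \frac{- \frac{81}{2} - - \frac{5}{4}}{-79} - \frac{79}{- \frac{81}{2} - - \frac{5}{4}}\right) + 26405 = \left(-79 + 2 \left(- \frac{81}{2} + \frac{5}{4}\right) + \left(- \frac{81}{2} + \frac{5}{4}\right) \left(- \frac{1}{79}\right) - \frac{79}{- \frac{81}{2} + \frac{5}{4}}\right) + 26405 = \left(-79 + 2 \left(- \frac{157}{4}\right) - - \frac{157}{316} - \frac{79}{- \frac{157}{4}}\right) + 26405 = \left(-79 - \frac{157}{2} + \frac{157}{316} - - \frac{316}{157}\right) + 26405 = \left(-79 - \frac{157}{2} + \frac{157}{316} + \frac{316}{157}\right) + 26405 = - \frac{7689385}{49612} + 26405 = \frac{1302315475}{49612}$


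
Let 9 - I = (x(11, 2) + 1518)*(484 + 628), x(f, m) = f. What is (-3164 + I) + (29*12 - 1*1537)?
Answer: -1704592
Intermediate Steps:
I = -1700239 (I = 9 - (11 + 1518)*(484 + 628) = 9 - 1529*1112 = 9 - 1*1700248 = 9 - 1700248 = -1700239)
(-3164 + I) + (29*12 - 1*1537) = (-3164 - 1700239) + (29*12 - 1*1537) = -1703403 + (348 - 1537) = -1703403 - 1189 = -1704592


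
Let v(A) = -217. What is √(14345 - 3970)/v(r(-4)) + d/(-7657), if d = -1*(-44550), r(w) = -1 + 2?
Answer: -44550/7657 - 5*√415/217 ≈ -6.2876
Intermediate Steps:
r(w) = 1
d = 44550
√(14345 - 3970)/v(r(-4)) + d/(-7657) = √(14345 - 3970)/(-217) + 44550/(-7657) = √10375*(-1/217) + 44550*(-1/7657) = (5*√415)*(-1/217) - 44550/7657 = -5*√415/217 - 44550/7657 = -44550/7657 - 5*√415/217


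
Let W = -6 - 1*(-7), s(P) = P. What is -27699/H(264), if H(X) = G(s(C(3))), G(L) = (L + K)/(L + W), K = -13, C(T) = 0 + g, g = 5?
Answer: 83097/4 ≈ 20774.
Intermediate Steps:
C(T) = 5 (C(T) = 0 + 5 = 5)
W = 1 (W = -6 + 7 = 1)
G(L) = (-13 + L)/(1 + L) (G(L) = (L - 13)/(L + 1) = (-13 + L)/(1 + L))
H(X) = -4/3 (H(X) = (-13 + 5)/(1 + 5) = -8/6 = (⅙)*(-8) = -4/3)
-27699/H(264) = -27699/(-4/3) = -27699*(-¾) = 83097/4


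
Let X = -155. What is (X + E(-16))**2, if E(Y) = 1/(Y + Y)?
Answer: 24611521/1024 ≈ 24035.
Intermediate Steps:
E(Y) = 1/(2*Y)
(X + E(-16))**2 = (-155 + (1/2)/(-16))**2 = (-155 + (1/2)*(-1/16))**2 = (-155 - 1/32)**2 = (-4961/32)**2 = 24611521/1024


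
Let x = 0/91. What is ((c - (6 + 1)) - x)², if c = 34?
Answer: 729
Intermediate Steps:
x = 0 (x = 0*(1/91) = 0)
((c - (6 + 1)) - x)² = ((34 - (6 + 1)) - 1*0)² = ((34 - 7) + 0)² = (27 + 0)² = 27² = 729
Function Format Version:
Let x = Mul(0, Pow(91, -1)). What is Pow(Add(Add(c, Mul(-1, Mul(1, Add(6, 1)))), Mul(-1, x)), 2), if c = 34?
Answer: 729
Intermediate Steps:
x = 0 (x = Mul(0, Rational(1, 91)) = 0)
Pow(Add(Add(c, Mul(-1, Mul(1, Add(6, 1)))), Mul(-1, x)), 2) = Pow(Add(Add(34, Mul(-1, Mul(1, Add(6, 1)))), Mul(-1, 0)), 2) = Pow(Add(Add(34, Mul(-1, Mul(1, 7))), 0), 2) = Pow(Add(Add(34, Mul(-1, 7)), 0), 2) = Pow(Add(Add(34, -7), 0), 2) = Pow(Add(27, 0), 2) = Pow(27, 2) = 729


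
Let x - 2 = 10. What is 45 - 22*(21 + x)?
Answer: -681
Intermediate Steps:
x = 12 (x = 2 + 10 = 12)
45 - 22*(21 + x) = 45 - 22*(21 + 12) = 45 - 22*33 = 45 - 726 = -681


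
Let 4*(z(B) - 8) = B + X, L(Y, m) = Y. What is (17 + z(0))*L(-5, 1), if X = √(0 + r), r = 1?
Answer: -505/4 ≈ -126.25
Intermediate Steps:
X = 1 (X = √(0 + 1) = √1 = 1)
z(B) = 33/4 + B/4 (z(B) = 8 + (B + 1)/4 = 8 + (1 + B)/4 = 8 + (¼ + B/4) = 33/4 + B/4)
(17 + z(0))*L(-5, 1) = (17 + (33/4 + (¼)*0))*(-5) = (17 + (33/4 + 0))*(-5) = (17 + 33/4)*(-5) = (101/4)*(-5) = -505/4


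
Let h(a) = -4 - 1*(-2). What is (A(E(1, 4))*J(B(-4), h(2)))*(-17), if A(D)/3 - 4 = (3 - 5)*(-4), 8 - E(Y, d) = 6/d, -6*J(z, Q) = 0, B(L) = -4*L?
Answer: 0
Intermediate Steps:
h(a) = -2 (h(a) = -4 + 2 = -2)
J(z, Q) = 0 (J(z, Q) = -⅙*0 = 0)
E(Y, d) = 8 - 6/d
A(D) = 36 (A(D) = 12 + 3*((3 - 5)*(-4)) = 12 + 3*(-2*(-4)) = 12 + 3*8 = 12 + 24 = 36)
(A(E(1, 4))*J(B(-4), h(2)))*(-17) = (36*0)*(-17) = 0*(-17) = 0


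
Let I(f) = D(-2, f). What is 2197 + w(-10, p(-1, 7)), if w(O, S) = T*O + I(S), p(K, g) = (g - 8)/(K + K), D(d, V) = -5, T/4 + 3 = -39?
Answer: 3872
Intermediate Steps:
T = -168 (T = -12 + 4*(-39) = -12 - 156 = -168)
I(f) = -5
p(K, g) = (-8 + g)/(2*K) (p(K, g) = (-8 + g)/((2*K)) = (-8 + g)*(1/(2*K)) = (-8 + g)/(2*K))
w(O, S) = -5 - 168*O (w(O, S) = -168*O - 5 = -5 - 168*O)
2197 + w(-10, p(-1, 7)) = 2197 + (-5 - 168*(-10)) = 2197 + (-5 + 1680) = 2197 + 1675 = 3872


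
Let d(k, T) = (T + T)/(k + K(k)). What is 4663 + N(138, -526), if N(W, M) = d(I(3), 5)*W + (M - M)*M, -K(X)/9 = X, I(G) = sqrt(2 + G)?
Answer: 4663 - 69*sqrt(5)/2 ≈ 4585.9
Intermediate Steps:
K(X) = -9*X
d(k, T) = -T/(4*k) (d(k, T) = (T + T)/(k - 9*k) = (2*T)/((-8*k)) = (2*T)*(-1/(8*k)) = -T/(4*k))
N(W, M) = -W*sqrt(5)/4 (N(W, M) = (-1/4*5/sqrt(2 + 3))*W + (M - M)*M = (-1/4*5/sqrt(5))*W + 0*M = (-1/4*5*sqrt(5)/5)*W + 0 = (-sqrt(5)/4)*W + 0 = -W*sqrt(5)/4 + 0 = -W*sqrt(5)/4)
4663 + N(138, -526) = 4663 - 1/4*138*sqrt(5) = 4663 - 69*sqrt(5)/2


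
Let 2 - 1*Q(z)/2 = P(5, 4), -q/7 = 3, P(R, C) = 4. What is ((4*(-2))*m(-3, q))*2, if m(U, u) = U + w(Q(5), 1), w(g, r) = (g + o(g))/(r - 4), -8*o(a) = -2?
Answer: 28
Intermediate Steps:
o(a) = ¼ (o(a) = -⅛*(-2) = ¼)
q = -21 (q = -7*3 = -21)
Q(z) = -4 (Q(z) = 4 - 2*4 = 4 - 8 = -4)
w(g, r) = (¼ + g)/(-4 + r) (w(g, r) = (g + ¼)/(r - 4) = (¼ + g)/(-4 + r))
m(U, u) = 5/4 + U (m(U, u) = U + (¼ - 4)/(-4 + 1) = U - 15/4/(-3) = U - ⅓*(-15/4) = U + 5/4 = 5/4 + U)
((4*(-2))*m(-3, q))*2 = ((4*(-2))*(5/4 - 3))*2 = -8*(-7/4)*2 = 14*2 = 28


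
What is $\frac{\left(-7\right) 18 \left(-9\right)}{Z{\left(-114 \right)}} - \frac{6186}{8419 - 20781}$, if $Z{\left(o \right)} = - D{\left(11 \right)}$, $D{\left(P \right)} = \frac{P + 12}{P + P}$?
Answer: $- \frac{154132449}{142163} \approx -1084.2$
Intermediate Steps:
$D{\left(P \right)} = \frac{12 + P}{2 P}$
$Z{\left(o \right)} = - \frac{23}{22}$ ($Z{\left(o \right)} = - \frac{12 + 11}{2 \cdot 11} = - \frac{23}{2 \cdot 11} = \left(-1\right) \frac{23}{22} = - \frac{23}{22}$)
$\frac{\left(-7\right) 18 \left(-9\right)}{Z{\left(-114 \right)}} - \frac{6186}{8419 - 20781} = \frac{\left(-7\right) 18 \left(-9\right)}{- \frac{23}{22}} - \frac{6186}{8419 - 20781} = \left(-126\right) \left(-9\right) \left(- \frac{22}{23}\right) - \frac{6186}{-12362} = 1134 \left(- \frac{22}{23}\right) - - \frac{3093}{6181} = - \frac{24948}{23} + \frac{3093}{6181} = - \frac{154132449}{142163}$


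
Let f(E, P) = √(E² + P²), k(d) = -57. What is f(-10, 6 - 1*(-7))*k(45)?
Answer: -57*√269 ≈ -934.87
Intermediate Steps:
f(-10, 6 - 1*(-7))*k(45) = √((-10)² + (6 - 1*(-7))²)*(-57) = √(100 + (6 + 7)²)*(-57) = √(100 + 13²)*(-57) = √(100 + 169)*(-57) = √269*(-57) = -57*√269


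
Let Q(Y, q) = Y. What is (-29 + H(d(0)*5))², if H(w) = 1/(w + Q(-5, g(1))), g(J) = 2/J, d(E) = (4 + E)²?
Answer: 4726276/5625 ≈ 840.23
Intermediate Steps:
H(w) = 1/(-5 + w) (H(w) = 1/(w - 5) = 1/(-5 + w))
(-29 + H(d(0)*5))² = (-29 + 1/(-5 + (4 + 0)²*5))² = (-29 + 1/(-5 + 4²*5))² = (-29 + 1/(-5 + 16*5))² = (-29 + 1/(-5 + 80))² = (-29 + 1/75)² = (-2174/75)² = 4726276/5625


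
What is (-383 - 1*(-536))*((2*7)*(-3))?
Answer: -6426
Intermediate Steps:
(-383 - 1*(-536))*((2*7)*(-3)) = (-383 + 536)*(14*(-3)) = 153*(-42) = -6426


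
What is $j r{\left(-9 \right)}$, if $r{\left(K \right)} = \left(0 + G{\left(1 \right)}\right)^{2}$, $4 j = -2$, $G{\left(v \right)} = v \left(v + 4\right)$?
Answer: $- \frac{25}{2} \approx -12.5$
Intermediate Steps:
$G{\left(v \right)} = v \left(4 + v\right)$
$j = - \frac{1}{2}$ ($j = \frac{1}{4} \left(-2\right) = - \frac{1}{2} \approx -0.5$)
$r{\left(K \right)} = 25$ ($r{\left(K \right)} = \left(0 + 1 \left(4 + 1\right)\right)^{2} = \left(0 + 1 \cdot 5\right)^{2} = \left(0 + 5\right)^{2} = 5^{2} = 25$)
$j r{\left(-9 \right)} = \left(- \frac{1}{2}\right) 25 = - \frac{25}{2}$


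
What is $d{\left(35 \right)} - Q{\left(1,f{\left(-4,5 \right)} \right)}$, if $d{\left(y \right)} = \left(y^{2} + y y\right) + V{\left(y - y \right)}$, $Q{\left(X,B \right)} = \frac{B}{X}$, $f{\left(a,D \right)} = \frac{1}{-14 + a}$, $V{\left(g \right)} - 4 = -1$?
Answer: $\frac{44155}{18} \approx 2453.1$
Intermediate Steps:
$V{\left(g \right)} = 3$ ($V{\left(g \right)} = 4 - 1 = 3$)
$d{\left(y \right)} = 3 + 2 y^{2}$ ($d{\left(y \right)} = \left(y^{2} + y y\right) + 3 = \left(y^{2} + y^{2}\right) + 3 = 2 y^{2} + 3 = 3 + 2 y^{2}$)
$d{\left(35 \right)} - Q{\left(1,f{\left(-4,5 \right)} \right)} = \left(3 + 2 \cdot 35^{2}\right) - \frac{1}{\left(-14 - 4\right) 1} = \left(3 + 2 \cdot 1225\right) - \frac{1}{-18} \cdot 1 = \left(3 + 2450\right) - \left(- \frac{1}{18}\right) 1 = 2453 - - \frac{1}{18} = 2453 + \frac{1}{18} = \frac{44155}{18}$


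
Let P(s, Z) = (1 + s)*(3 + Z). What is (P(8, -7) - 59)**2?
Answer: 9025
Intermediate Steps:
(P(8, -7) - 59)**2 = ((3 - 7 + 3*8 - 7*8) - 59)**2 = ((3 - 7 + 24 - 56) - 59)**2 = (-36 - 59)**2 = (-95)**2 = 9025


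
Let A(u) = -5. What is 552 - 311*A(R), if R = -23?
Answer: 2107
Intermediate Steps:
552 - 311*A(R) = 552 - 311*(-5) = 552 + 1555 = 2107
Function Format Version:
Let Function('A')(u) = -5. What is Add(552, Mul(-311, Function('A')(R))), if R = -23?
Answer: 2107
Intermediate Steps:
Add(552, Mul(-311, Function('A')(R))) = Add(552, Mul(-311, -5)) = Add(552, 1555) = 2107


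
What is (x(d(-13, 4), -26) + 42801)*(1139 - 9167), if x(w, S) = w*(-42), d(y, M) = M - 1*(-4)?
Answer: -340909020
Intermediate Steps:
d(y, M) = 4 + M (d(y, M) = M + 4 = 4 + M)
x(w, S) = -42*w
(x(d(-13, 4), -26) + 42801)*(1139 - 9167) = (-42*(4 + 4) + 42801)*(1139 - 9167) = (-42*8 + 42801)*(-8028) = (-336 + 42801)*(-8028) = 42465*(-8028) = -340909020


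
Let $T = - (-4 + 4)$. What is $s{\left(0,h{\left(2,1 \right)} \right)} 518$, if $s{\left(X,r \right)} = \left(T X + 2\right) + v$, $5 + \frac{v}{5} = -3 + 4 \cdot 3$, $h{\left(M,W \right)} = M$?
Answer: $11396$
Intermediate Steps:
$T = 0$ ($T = \left(-1\right) 0 = 0$)
$v = 20$ ($v = -25 + 5 \left(-3 + 4 \cdot 3\right) = -25 + 5 \left(-3 + 12\right) = -25 + 5 \cdot 9 = -25 + 45 = 20$)
$s{\left(X,r \right)} = 22$ ($s{\left(X,r \right)} = \left(0 X + 2\right) + 20 = \left(0 + 2\right) + 20 = 2 + 20 = 22$)
$s{\left(0,h{\left(2,1 \right)} \right)} 518 = 22 \cdot 518 = 11396$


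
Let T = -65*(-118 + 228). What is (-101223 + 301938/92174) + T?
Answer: -4994435482/46087 ≈ -1.0837e+5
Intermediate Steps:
T = -7150 (T = -65*110 = -7150)
(-101223 + 301938/92174) + T = (-101223 + 301938/92174) - 7150 = (-101223 + 301938*(1/92174)) - 7150 = (-101223 + 150969/46087) - 7150 = -4664913432/46087 - 7150 = -4994435482/46087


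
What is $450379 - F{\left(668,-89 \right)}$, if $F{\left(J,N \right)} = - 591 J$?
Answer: $845167$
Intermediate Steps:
$450379 - F{\left(668,-89 \right)} = 450379 - \left(-591\right) 668 = 450379 - -394788 = 450379 + 394788 = 845167$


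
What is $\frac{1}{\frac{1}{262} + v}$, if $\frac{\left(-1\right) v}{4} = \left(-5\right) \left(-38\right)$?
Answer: $- \frac{262}{199119} \approx -0.0013158$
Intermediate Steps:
$v = -760$ ($v = - 4 \left(\left(-5\right) \left(-38\right)\right) = \left(-4\right) 190 = -760$)
$\frac{1}{\frac{1}{262} + v} = \frac{1}{\frac{1}{262} - 760} = \frac{1}{- \frac{199119}{262}} = - \frac{262}{199119}$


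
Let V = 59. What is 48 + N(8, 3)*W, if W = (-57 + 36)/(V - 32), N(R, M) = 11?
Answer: 355/9 ≈ 39.444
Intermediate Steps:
W = -7/9 (W = (-57 + 36)/(59 - 32) = -21/27 = -21*1/27 = -7/9 ≈ -0.77778)
48 + N(8, 3)*W = 48 + 11*(-7/9) = 48 - 77/9 = 355/9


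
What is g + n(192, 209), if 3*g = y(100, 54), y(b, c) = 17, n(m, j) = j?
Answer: 644/3 ≈ 214.67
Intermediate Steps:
g = 17/3 (g = (⅓)*17 = 17/3 ≈ 5.6667)
g + n(192, 209) = 17/3 + 209 = 644/3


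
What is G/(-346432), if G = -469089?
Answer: 469089/346432 ≈ 1.3541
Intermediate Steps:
G/(-346432) = -469089/(-346432) = -469089*(-1/346432) = 469089/346432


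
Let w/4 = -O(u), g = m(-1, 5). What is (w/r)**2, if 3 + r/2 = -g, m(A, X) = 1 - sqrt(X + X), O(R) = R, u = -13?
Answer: 676/(4 - sqrt(10))**2 ≈ 963.27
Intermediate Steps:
m(A, X) = 1 - sqrt(2)*sqrt(X) (m(A, X) = 1 - sqrt(2*X) = 1 - sqrt(2)*sqrt(X))
g = 1 - sqrt(10) (g = 1 - sqrt(2)*sqrt(5) = 1 - sqrt(10) ≈ -2.1623)
w = 52 (w = 4*(-1*(-13)) = 4*13 = 52)
r = -8 + 2*sqrt(10) (r = -6 + 2*(-(1 - sqrt(10))) = -6 + 2*(-1 + sqrt(10)) = -6 + (-2 + 2*sqrt(10)) = -8 + 2*sqrt(10) ≈ -1.6754)
(w/r)**2 = (52/(-8 + 2*sqrt(10)))**2 = 2704/(-8 + 2*sqrt(10))**2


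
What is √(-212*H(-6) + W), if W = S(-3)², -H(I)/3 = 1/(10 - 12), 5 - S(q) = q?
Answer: I*√254 ≈ 15.937*I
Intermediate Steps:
S(q) = 5 - q
H(I) = 3/2 (H(I) = -3/(10 - 12) = -3/(-2) = -3*(-½) = 3/2)
W = 64 (W = (5 - 1*(-3))² = (5 + 3)² = 8² = 64)
√(-212*H(-6) + W) = √(-212*3/2 + 64) = √(-318 + 64) = √(-254) = I*√254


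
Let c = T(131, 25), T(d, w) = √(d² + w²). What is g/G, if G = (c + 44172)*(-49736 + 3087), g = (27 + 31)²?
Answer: -74297304/45509546814451 + 1682*√17786/45509546814451 ≈ -1.6276e-6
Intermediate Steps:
g = 3364 (g = 58² = 3364)
c = √17786 (c = √(131² + 25²) = √(17161 + 625) = √17786 ≈ 133.36)
G = -2060579628 - 46649*√17786 (G = (√17786 + 44172)*(-49736 + 3087) = (44172 + √17786)*(-46649) = -2060579628 - 46649*√17786 ≈ -2.0668e+9)
g/G = 3364/(-2060579628 - 46649*√17786)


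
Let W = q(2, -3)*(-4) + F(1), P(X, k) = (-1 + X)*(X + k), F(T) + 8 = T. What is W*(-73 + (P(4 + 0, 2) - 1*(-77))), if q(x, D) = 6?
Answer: -682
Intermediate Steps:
F(T) = -8 + T
W = -31 (W = 6*(-4) + (-8 + 1) = -24 - 7 = -31)
W*(-73 + (P(4 + 0, 2) - 1*(-77))) = -31*(-73 + (((4 + 0)**2 - (4 + 0) - 1*2 + (4 + 0)*2) - 1*(-77))) = -31*(-73 + ((4**2 - 1*4 - 2 + 4*2) + 77)) = -31*(-73 + ((16 - 4 - 2 + 8) + 77)) = -31*(-73 + (18 + 77)) = -31*(-73 + 95) = -31*22 = -682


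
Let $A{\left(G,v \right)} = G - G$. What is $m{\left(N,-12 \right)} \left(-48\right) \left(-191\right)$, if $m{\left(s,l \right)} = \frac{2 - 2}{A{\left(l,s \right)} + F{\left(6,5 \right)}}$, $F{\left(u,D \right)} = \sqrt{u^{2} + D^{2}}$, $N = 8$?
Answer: $0$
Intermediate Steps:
$F{\left(u,D \right)} = \sqrt{D^{2} + u^{2}}$
$A{\left(G,v \right)} = 0$
$m{\left(s,l \right)} = 0$ ($m{\left(s,l \right)} = \frac{2 - 2}{0 + \sqrt{5^{2} + 6^{2}}} = \frac{0}{0 + \sqrt{25 + 36}} = \frac{0}{0 + \sqrt{61}} = \frac{0}{\sqrt{61}} = 0 \frac{\sqrt{61}}{61} = 0$)
$m{\left(N,-12 \right)} \left(-48\right) \left(-191\right) = 0 \left(-48\right) \left(-191\right) = 0 \left(-191\right) = 0$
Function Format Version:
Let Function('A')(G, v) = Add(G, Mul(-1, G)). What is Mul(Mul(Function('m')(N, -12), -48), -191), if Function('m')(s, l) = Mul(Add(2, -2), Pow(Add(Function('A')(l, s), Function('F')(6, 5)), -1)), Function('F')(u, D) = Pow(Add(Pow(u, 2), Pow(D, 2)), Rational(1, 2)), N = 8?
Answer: 0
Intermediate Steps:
Function('F')(u, D) = Pow(Add(Pow(D, 2), Pow(u, 2)), Rational(1, 2))
Function('A')(G, v) = 0
Function('m')(s, l) = 0 (Function('m')(s, l) = Mul(Add(2, -2), Pow(Add(0, Pow(Add(Pow(5, 2), Pow(6, 2)), Rational(1, 2))), -1)) = Mul(0, Pow(Add(0, Pow(Add(25, 36), Rational(1, 2))), -1)) = Mul(0, Pow(Add(0, Pow(61, Rational(1, 2))), -1)) = Mul(0, Pow(Pow(61, Rational(1, 2)), -1)) = Mul(0, Mul(Rational(1, 61), Pow(61, Rational(1, 2)))) = 0)
Mul(Mul(Function('m')(N, -12), -48), -191) = Mul(Mul(0, -48), -191) = Mul(0, -191) = 0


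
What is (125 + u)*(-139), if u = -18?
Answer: -14873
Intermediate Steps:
(125 + u)*(-139) = (125 - 18)*(-139) = 107*(-139) = -14873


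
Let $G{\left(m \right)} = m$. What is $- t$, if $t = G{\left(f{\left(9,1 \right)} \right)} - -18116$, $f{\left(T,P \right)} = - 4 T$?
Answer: $-18080$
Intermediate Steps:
$t = 18080$ ($t = \left(-4\right) 9 - -18116 = -36 + 18116 = 18080$)
$- t = \left(-1\right) 18080 = -18080$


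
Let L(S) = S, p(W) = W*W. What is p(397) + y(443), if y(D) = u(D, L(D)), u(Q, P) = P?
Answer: 158052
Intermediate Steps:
p(W) = W**2
y(D) = D
p(397) + y(443) = 397**2 + 443 = 157609 + 443 = 158052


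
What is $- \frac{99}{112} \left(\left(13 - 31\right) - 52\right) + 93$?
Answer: $\frac{1239}{8} \approx 154.88$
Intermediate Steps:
$- \frac{99}{112} \left(\left(13 - 31\right) - 52\right) + 93 = \left(-99\right) \frac{1}{112} \left(-18 - 52\right) + 93 = \left(- \frac{99}{112}\right) \left(-70\right) + 93 = \frac{495}{8} + 93 = \frac{1239}{8}$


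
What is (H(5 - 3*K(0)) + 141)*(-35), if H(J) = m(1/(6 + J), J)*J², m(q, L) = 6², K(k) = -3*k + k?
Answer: -36435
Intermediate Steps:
K(k) = -2*k
m(q, L) = 36
H(J) = 36*J²
(H(5 - 3*K(0)) + 141)*(-35) = (36*(5 - (-6)*0)² + 141)*(-35) = (36*(5 - 3*0)² + 141)*(-35) = (36*(5 + 0)² + 141)*(-35) = (36*5² + 141)*(-35) = (36*25 + 141)*(-35) = (900 + 141)*(-35) = 1041*(-35) = -36435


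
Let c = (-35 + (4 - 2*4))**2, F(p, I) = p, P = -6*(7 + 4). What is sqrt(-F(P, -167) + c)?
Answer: 23*sqrt(3) ≈ 39.837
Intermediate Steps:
P = -66 (P = -6*11 = -66)
c = 1521 (c = (-35 + (4 - 8))**2 = (-35 - 4)**2 = (-39)**2 = 1521)
sqrt(-F(P, -167) + c) = sqrt(-1*(-66) + 1521) = sqrt(66 + 1521) = sqrt(1587) = 23*sqrt(3)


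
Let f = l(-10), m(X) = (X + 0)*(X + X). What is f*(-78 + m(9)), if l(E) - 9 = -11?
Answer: -168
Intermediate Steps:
l(E) = -2 (l(E) = 9 - 11 = -2)
m(X) = 2*X² (m(X) = X*(2*X) = 2*X²)
f = -2
f*(-78 + m(9)) = -2*(-78 + 2*9²) = -2*(-78 + 2*81) = -2*(-78 + 162) = -2*84 = -168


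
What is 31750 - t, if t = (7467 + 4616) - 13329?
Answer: 32996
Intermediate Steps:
t = -1246 (t = 12083 - 13329 = -1246)
31750 - t = 31750 - 1*(-1246) = 31750 + 1246 = 32996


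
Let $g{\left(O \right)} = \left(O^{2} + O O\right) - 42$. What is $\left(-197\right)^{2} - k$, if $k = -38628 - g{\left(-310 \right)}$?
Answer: $269595$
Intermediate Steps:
$g{\left(O \right)} = -42 + 2 O^{2}$ ($g{\left(O \right)} = \left(O^{2} + O^{2}\right) - 42 = 2 O^{2} - 42 = -42 + 2 O^{2}$)
$k = -230786$ ($k = -38628 - \left(-42 + 2 \left(-310\right)^{2}\right) = -38628 - \left(-42 + 2 \cdot 96100\right) = -38628 - \left(-42 + 192200\right) = -38628 - 192158 = -230786$)
$\left(-197\right)^{2} - k = \left(-197\right)^{2} - -230786 = 38809 + 230786 = 269595$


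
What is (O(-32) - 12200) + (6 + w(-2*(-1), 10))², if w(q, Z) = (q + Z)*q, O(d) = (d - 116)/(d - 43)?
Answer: -847352/75 ≈ -11298.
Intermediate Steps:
O(d) = (-116 + d)/(-43 + d)
w(q, Z) = q*(Z + q) (w(q, Z) = (Z + q)*q = q*(Z + q))
(O(-32) - 12200) + (6 + w(-2*(-1), 10))² = ((-116 - 32)/(-43 - 32) - 12200) + (6 + (-2*(-1))*(10 - 2*(-1)))² = (-148/(-75) - 12200) + (6 + 2*(10 + 2))² = (-1/75*(-148) - 12200) + (6 + 2*12)² = (148/75 - 12200) + (6 + 24)² = -914852/75 + 30² = -914852/75 + 900 = -847352/75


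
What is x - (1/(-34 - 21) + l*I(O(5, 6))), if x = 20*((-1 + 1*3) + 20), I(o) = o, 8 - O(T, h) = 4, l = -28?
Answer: 30361/55 ≈ 552.02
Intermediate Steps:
O(T, h) = 4 (O(T, h) = 8 - 1*4 = 8 - 4 = 4)
x = 440 (x = 20*((-1 + 3) + 20) = 20*(2 + 20) = 20*22 = 440)
x - (1/(-34 - 21) + l*I(O(5, 6))) = 440 - (1/(-34 - 21) - 28*4) = 440 - (1/(-55) - 112) = 440 - (-1/55 - 112) = 440 - 1*(-6161/55) = 440 + 6161/55 = 30361/55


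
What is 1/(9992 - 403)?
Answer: 1/9589 ≈ 0.00010429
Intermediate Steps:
1/(9992 - 403) = 1/9589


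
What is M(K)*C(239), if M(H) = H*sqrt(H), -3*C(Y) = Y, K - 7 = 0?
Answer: -1673*sqrt(7)/3 ≈ -1475.4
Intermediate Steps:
K = 7 (K = 7 + 0 = 7)
C(Y) = -Y/3
M(H) = H**(3/2)
M(K)*C(239) = 7**(3/2)*(-1/3*239) = (7*sqrt(7))*(-239/3) = -1673*sqrt(7)/3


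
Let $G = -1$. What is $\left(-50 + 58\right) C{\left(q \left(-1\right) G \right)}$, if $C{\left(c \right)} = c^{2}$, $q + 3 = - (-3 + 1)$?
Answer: $8$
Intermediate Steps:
$q = -1$ ($q = -3 - \left(-3 + 1\right) = -3 - -2 = -3 + 2 = -1$)
$\left(-50 + 58\right) C{\left(q \left(-1\right) G \right)} = \left(-50 + 58\right) \left(\left(-1\right) \left(-1\right) \left(-1\right)\right)^{2} = 8 \left(1 \left(-1\right)\right)^{2} = 8 \left(-1\right)^{2} = 8 \cdot 1 = 8$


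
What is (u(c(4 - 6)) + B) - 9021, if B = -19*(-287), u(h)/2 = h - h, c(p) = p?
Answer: -3568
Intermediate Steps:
u(h) = 0 (u(h) = 2*(h - h) = 2*0 = 0)
B = 5453
(u(c(4 - 6)) + B) - 9021 = (0 + 5453) - 9021 = 5453 - 9021 = -3568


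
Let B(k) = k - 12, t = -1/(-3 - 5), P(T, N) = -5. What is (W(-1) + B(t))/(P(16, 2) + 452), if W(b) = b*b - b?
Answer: -79/3576 ≈ -0.022092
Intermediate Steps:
t = ⅛ (t = -1/(-8) = -⅛*(-1) = ⅛ ≈ 0.12500)
B(k) = -12 + k
W(b) = b² - b
(W(-1) + B(t))/(P(16, 2) + 452) = (-(-1 - 1) + (-12 + ⅛))/(-5 + 452) = (-1*(-2) - 95/8)/447 = (2 - 95/8)*(1/447) = -79/8*1/447 = -79/3576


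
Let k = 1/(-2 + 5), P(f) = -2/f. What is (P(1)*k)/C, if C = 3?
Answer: -2/9 ≈ -0.22222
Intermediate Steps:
k = ⅓ (k = 1/3 = ⅓ ≈ 0.33333)
(P(1)*k)/C = (-2/1*(⅓))/3 = (-2*1*(⅓))*(⅓) = -2*⅓*(⅓) = -⅔*⅓ = -2/9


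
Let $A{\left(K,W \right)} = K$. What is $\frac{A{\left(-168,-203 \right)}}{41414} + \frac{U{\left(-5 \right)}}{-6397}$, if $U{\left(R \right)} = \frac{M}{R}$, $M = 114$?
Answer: $- \frac{326142}{662313395} \approx -0.00049243$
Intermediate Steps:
$U{\left(R \right)} = \frac{114}{R}$
$\frac{A{\left(-168,-203 \right)}}{41414} + \frac{U{\left(-5 \right)}}{-6397} = - \frac{168}{41414} + \frac{114 \frac{1}{-5}}{-6397} = \left(-168\right) \frac{1}{41414} + 114 \left(- \frac{1}{5}\right) \left(- \frac{1}{6397}\right) = - \frac{84}{20707} - - \frac{114}{31985} = - \frac{84}{20707} + \frac{114}{31985} = - \frac{326142}{662313395}$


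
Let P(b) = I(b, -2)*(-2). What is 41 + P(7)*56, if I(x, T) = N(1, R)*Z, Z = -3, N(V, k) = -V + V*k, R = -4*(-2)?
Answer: 2393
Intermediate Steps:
R = 8
I(x, T) = -21 (I(x, T) = (1*(-1 + 8))*(-3) = (1*7)*(-3) = 7*(-3) = -21)
P(b) = 42 (P(b) = -21*(-2) = 42)
41 + P(7)*56 = 41 + 42*56 = 41 + 2352 = 2393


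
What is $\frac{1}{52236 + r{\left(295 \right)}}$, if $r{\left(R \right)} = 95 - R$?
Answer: $\frac{1}{52036} \approx 1.9217 \cdot 10^{-5}$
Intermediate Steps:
$\frac{1}{52236 + r{\left(295 \right)}} = \frac{1}{52236 + \left(95 - 295\right)} = \frac{1}{52236 - 200} = \frac{1}{52036}$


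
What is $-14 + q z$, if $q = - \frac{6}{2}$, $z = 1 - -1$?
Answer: $-20$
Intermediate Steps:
$z = 2$ ($z = 1 + 1 = 2$)
$q = -3$ ($q = \left(-6\right) \frac{1}{2} = -3$)
$-14 + q z = -14 - 6 = -20$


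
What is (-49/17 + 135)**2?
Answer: 5044516/289 ≈ 17455.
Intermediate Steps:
(-49/17 + 135)**2 = (2246/17)**2 = 5044516/289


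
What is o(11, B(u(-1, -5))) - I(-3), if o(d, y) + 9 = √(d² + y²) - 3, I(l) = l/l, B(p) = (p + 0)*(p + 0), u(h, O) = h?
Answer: -13 + √122 ≈ -1.9546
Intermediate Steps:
B(p) = p² (B(p) = p*p = p²)
I(l) = 1
o(d, y) = -12 + √(d² + y²) (o(d, y) = -9 + (√(d² + y²) - 3) = -9 + (-3 + √(d² + y²)) = -12 + √(d² + y²))
o(11, B(u(-1, -5))) - I(-3) = (-12 + √(11² + ((-1)²)²)) - 1*1 = (-12 + √(121 + 1²)) - 1 = (-12 + √(121 + 1)) - 1 = (-12 + √122) - 1 = -13 + √122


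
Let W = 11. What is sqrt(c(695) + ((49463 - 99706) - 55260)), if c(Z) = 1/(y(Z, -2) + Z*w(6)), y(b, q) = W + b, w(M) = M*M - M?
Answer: I*sqrt(12255785952463)/10778 ≈ 324.81*I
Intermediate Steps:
w(M) = M**2 - M
y(b, q) = 11 + b
c(Z) = 1/(11 + 31*Z) (c(Z) = 1/((11 + Z) + Z*(6*(-1 + 6))) = 1/((11 + Z) + Z*(6*5)) = 1/((11 + Z) + Z*30) = 1/((11 + Z) + 30*Z) = 1/(11 + 31*Z))
sqrt(c(695) + ((49463 - 99706) - 55260)) = sqrt(1/(11 + 31*695) + ((49463 - 99706) - 55260)) = sqrt(1/(11 + 21545) + (-50243 - 55260)) = sqrt(1/21556 - 105503) = sqrt(-2274222667/21556) = I*sqrt(12255785952463)/10778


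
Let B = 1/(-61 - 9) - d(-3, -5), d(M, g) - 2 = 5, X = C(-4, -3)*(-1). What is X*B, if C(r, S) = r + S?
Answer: -491/10 ≈ -49.100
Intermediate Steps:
C(r, S) = S + r
X = 7 (X = (-3 - 4)*(-1) = -7*(-1) = 7)
d(M, g) = 7 (d(M, g) = 2 + 5 = 7)
B = -491/70 (B = 1/(-61 - 9) - 1*7 = 1/(-70) - 7 = -1/70 - 7 = -491/70 ≈ -7.0143)
X*B = 7*(-491/70) = -491/10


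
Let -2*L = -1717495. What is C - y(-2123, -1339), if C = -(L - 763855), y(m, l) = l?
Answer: -187107/2 ≈ -93554.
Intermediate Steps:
L = 1717495/2 (L = -1/2*(-1717495) = 1717495/2 ≈ 8.5875e+5)
C = -189785/2 (C = -(1717495/2 - 763855) = -1*189785/2 = -189785/2 ≈ -94893.)
C - y(-2123, -1339) = -189785/2 - 1*(-1339) = -189785/2 + 1339 = -187107/2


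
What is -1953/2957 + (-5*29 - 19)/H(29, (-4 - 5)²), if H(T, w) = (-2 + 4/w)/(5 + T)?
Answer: 667619109/233603 ≈ 2857.9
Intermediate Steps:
-1953/2957 + (-5*29 - 19)/H(29, (-4 - 5)²) = -1953/2957 + (-5*29 - 19)/((2*(2 - (-4 - 5)²)/(((-4 - 5)²)*(5 + 29)))) = -1953*1/2957 + (-145 - 19)/((2*(2 - 1*(-9)²)/((-9)²*34))) = -1953/2957 - 164*1377/(2 - 1*81) = -1953/2957 - 164*1377/(2 - 81) = -1953/2957 - 164/(2*(1/81)*(1/34)*(-79)) = -1953/2957 - 164/(-79/1377) = -1953/2957 - 164*(-1377/79) = -1953/2957 + 225828/79 = 667619109/233603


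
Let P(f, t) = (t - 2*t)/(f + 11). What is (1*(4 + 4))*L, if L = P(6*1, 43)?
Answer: -344/17 ≈ -20.235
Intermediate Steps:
P(f, t) = -t/(11 + f) (P(f, t) = (-t)/(11 + f) = -t/(11 + f))
L = -43/17 (L = -1*43/(11 + 6*1) = -1*43/(11 + 6) = -1*43/17 = -1*43*1/17 = -43/17 ≈ -2.5294)
(1*(4 + 4))*L = (1*(4 + 4))*(-43/17) = (1*8)*(-43/17) = 8*(-43/17) = -344/17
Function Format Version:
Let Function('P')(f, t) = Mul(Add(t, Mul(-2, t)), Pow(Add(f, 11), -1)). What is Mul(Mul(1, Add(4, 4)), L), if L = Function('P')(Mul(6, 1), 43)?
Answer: Rational(-344, 17) ≈ -20.235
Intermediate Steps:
Function('P')(f, t) = Mul(-1, t, Pow(Add(11, f), -1)) (Function('P')(f, t) = Mul(Mul(-1, t), Pow(Add(11, f), -1)) = Mul(-1, t, Pow(Add(11, f), -1)))
L = Rational(-43, 17) (L = Mul(-1, 43, Pow(Add(11, Mul(6, 1)), -1)) = Mul(-1, 43, Pow(Add(11, 6), -1)) = Mul(-1, 43, Pow(17, -1)) = Mul(-1, 43, Rational(1, 17)) = Rational(-43, 17) ≈ -2.5294)
Mul(Mul(1, Add(4, 4)), L) = Mul(Mul(1, Add(4, 4)), Rational(-43, 17)) = Mul(Mul(1, 8), Rational(-43, 17)) = Mul(8, Rational(-43, 17)) = Rational(-344, 17)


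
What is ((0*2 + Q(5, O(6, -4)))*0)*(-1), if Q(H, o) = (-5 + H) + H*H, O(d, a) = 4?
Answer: 0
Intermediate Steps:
Q(H, o) = -5 + H + H² (Q(H, o) = (-5 + H) + H² = -5 + H + H²)
((0*2 + Q(5, O(6, -4)))*0)*(-1) = ((0*2 + (-5 + 5 + 5²))*0)*(-1) = ((0 + (-5 + 5 + 25))*0)*(-1) = ((0 + 25)*0)*(-1) = (25*0)*(-1) = 0*(-1) = 0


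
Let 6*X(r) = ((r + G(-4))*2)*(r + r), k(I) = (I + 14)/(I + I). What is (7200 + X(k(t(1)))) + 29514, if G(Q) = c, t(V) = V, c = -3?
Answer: 73473/2 ≈ 36737.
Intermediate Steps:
G(Q) = -3
k(I) = (14 + I)/(2*I) (k(I) = (14 + I)/((2*I)) = (14 + I)*(1/(2*I)) = (14 + I)/(2*I))
X(r) = r*(-6 + 2*r)/3 (X(r) = (((r - 3)*2)*(r + r))/6 = (((-3 + r)*2)*(2*r))/6 = ((-6 + 2*r)*(2*r))/6 = (2*r*(-6 + 2*r))/6 = r*(-6 + 2*r)/3)
(7200 + X(k(t(1)))) + 29514 = (7200 + 2*((1/2)*(14 + 1)/1)*(-3 + (1/2)*(14 + 1)/1)/3) + 29514 = (7200 + 2*((1/2)*1*15)*(-3 + (1/2)*1*15)/3) + 29514 = (7200 + (2/3)*(15/2)*(-3 + 15/2)) + 29514 = (7200 + (2/3)*(15/2)*(9/2)) + 29514 = (7200 + 45/2) + 29514 = 14445/2 + 29514 = 73473/2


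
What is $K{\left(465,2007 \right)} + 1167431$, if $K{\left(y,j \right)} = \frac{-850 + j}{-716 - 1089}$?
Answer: $\frac{2107211798}{1805} \approx 1.1674 \cdot 10^{6}$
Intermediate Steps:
$K{\left(y,j \right)} = \frac{170}{361} - \frac{j}{1805}$ ($K{\left(y,j \right)} = \frac{-850 + j}{-1805} = \left(-850 + j\right) \left(- \frac{1}{1805}\right) = \frac{170}{361} - \frac{j}{1805}$)
$K{\left(465,2007 \right)} + 1167431 = \left(\frac{170}{361} - \frac{2007}{1805}\right) + 1167431 = - \frac{1157}{1805} + 1167431 = \frac{2107211798}{1805}$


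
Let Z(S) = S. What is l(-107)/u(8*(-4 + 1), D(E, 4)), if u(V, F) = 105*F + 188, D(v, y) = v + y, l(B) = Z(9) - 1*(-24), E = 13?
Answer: 33/1973 ≈ 0.016726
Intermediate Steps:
l(B) = 33 (l(B) = 9 - 1*(-24) = 9 + 24 = 33)
u(V, F) = 188 + 105*F
l(-107)/u(8*(-4 + 1), D(E, 4)) = 33/(188 + 105*(13 + 4)) = 33/(188 + 105*17) = 33/(188 + 1785) = 33/1973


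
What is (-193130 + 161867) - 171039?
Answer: -202302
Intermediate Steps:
(-193130 + 161867) - 171039 = -31263 - 171039 = -202302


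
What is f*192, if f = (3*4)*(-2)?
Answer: -4608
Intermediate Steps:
f = -24 (f = 12*(-2) = -24)
f*192 = -24*192 = -4608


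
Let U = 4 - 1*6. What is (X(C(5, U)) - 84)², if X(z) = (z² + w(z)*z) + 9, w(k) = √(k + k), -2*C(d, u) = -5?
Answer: 76125/16 - 1375*√5/4 ≈ 3989.2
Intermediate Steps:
U = -2 (U = 4 - 6 = -2)
C(d, u) = 5/2 (C(d, u) = -½*(-5) = 5/2)
w(k) = √2*√k (w(k) = √(2*k) = √2*√k)
X(z) = 9 + z² + √2*z^(3/2) (X(z) = (z² + (√2*√z)*z) + 9 = (z² + √2*z^(3/2)) + 9 = 9 + z² + √2*z^(3/2))
(X(C(5, U)) - 84)² = ((9 + (5/2)² + √2*(5/2)^(3/2)) - 84)² = ((9 + 25/4 + √2*(5*√10/4)) - 84)² = ((9 + 25/4 + 5*√5/2) - 84)² = ((61/4 + 5*√5/2) - 84)² = (-275/4 + 5*√5/2)²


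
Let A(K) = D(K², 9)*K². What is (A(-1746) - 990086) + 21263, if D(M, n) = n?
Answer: 26467821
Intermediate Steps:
A(K) = 9*K²
(A(-1746) - 990086) + 21263 = (9*(-1746)² - 990086) + 21263 = (9*3048516 - 990086) + 21263 = (27436644 - 990086) + 21263 = 26446558 + 21263 = 26467821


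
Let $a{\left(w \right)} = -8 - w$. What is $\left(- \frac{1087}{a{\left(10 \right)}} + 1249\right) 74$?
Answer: $\frac{872053}{9} \approx 96895.0$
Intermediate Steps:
$\left(- \frac{1087}{a{\left(10 \right)}} + 1249\right) 74 = \left(- \frac{1087}{-8 - 10} + 1249\right) 74 = \left(- \frac{1087}{-18} + 1249\right) 74 = \left(\left(-1087\right) \left(- \frac{1}{18}\right) + 1249\right) 74 = \left(\frac{1087}{18} + 1249\right) 74 = \frac{23569}{18} \cdot 74 = \frac{872053}{9}$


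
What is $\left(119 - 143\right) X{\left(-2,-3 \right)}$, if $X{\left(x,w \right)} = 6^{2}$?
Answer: $-864$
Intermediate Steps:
$X{\left(x,w \right)} = 36$
$\left(119 - 143\right) X{\left(-2,-3 \right)} = \left(119 - 143\right) 36 = \left(-24\right) 36 = -864$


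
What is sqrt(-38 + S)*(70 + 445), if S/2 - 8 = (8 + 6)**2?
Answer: 515*sqrt(370) ≈ 9906.2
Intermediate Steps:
S = 408 (S = 16 + 2*(8 + 6)**2 = 16 + 2*14**2 = 16 + 2*196 = 16 + 392 = 408)
sqrt(-38 + S)*(70 + 445) = sqrt(-38 + 408)*(70 + 445) = sqrt(370)*515 = 515*sqrt(370)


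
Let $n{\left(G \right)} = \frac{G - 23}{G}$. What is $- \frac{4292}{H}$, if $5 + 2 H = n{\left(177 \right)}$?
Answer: $\frac{1519368}{731} \approx 2078.5$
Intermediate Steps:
$n{\left(G \right)} = \frac{-23 + G}{G}$
$H = - \frac{731}{354}$ ($H = - \frac{5}{2} + \frac{\frac{1}{177} \left(-23 + 177\right)}{2} = - \frac{5}{2} + \frac{\frac{1}{177} \cdot 154}{2} = - \frac{5}{2} + \frac{1}{2} \cdot \frac{154}{177} = - \frac{5}{2} + \frac{77}{177} = - \frac{731}{354} \approx -2.065$)
$- \frac{4292}{H} = - \frac{4292}{- \frac{731}{354}} = \left(-4292\right) \left(- \frac{354}{731}\right) = \frac{1519368}{731}$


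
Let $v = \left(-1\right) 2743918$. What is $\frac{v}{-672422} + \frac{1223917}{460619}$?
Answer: $\frac{1043444741108}{154865174609} \approx 6.7378$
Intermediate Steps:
$v = -2743918$
$\frac{v}{-672422} + \frac{1223917}{460619} = - \frac{2743918}{-672422} + \frac{1223917}{460619} = \left(-2743918\right) \left(- \frac{1}{672422}\right) + 1223917 \cdot \frac{1}{460619} = \frac{1371959}{336211} + \frac{1223917}{460619} = \frac{1043444741108}{154865174609}$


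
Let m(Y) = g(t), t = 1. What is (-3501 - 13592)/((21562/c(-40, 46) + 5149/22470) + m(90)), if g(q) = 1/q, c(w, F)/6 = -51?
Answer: 19588065210/79341121 ≈ 246.88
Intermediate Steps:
c(w, F) = -306 (c(w, F) = 6*(-51) = -306)
m(Y) = 1 (m(Y) = 1/1 = 1)
(-3501 - 13592)/((21562/c(-40, 46) + 5149/22470) + m(90)) = (-3501 - 13592)/((21562/(-306) + 5149/22470) + 1) = -17093/((21562*(-1/306) + 5149*(1/22470)) + 1) = -17093/((-10781/153 + 5149/22470) + 1) = -17093/(-80487091/1145970 + 1) = -17093/(-79341121/1145970) = -17093*(-1145970/79341121) = 19588065210/79341121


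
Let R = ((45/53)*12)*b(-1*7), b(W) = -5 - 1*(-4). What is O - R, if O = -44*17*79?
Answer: -3131336/53 ≈ -59082.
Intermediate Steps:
b(W) = -1 (b(W) = -5 + 4 = -1)
O = -59092 (O = -748*79 = -59092)
R = -540/53 (R = ((45/53)*12)*(-1) = (540/53)*(-1) = -540/53 ≈ -10.189)
O - R = -59092 - 1*(-540/53) = -59092 + 540/53 = -3131336/53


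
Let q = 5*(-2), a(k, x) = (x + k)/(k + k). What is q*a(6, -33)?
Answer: 45/2 ≈ 22.500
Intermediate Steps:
a(k, x) = (k + x)/(2*k) (a(k, x) = (k + x)/((2*k)) = (k + x)*(1/(2*k)) = (k + x)/(2*k))
q = -10
q*a(6, -33) = -5*(6 - 33)/6 = -5*(-27)/6 = -10*(-9/4) = 45/2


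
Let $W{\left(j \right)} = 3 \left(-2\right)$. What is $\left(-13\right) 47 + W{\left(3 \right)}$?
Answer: $-617$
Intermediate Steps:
$W{\left(j \right)} = -6$
$\left(-13\right) 47 + W{\left(3 \right)} = \left(-13\right) 47 - 6 = -611 - 6 = -617$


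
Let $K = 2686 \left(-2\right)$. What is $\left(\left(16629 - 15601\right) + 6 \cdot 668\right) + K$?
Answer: $-336$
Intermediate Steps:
$K = -5372$
$\left(\left(16629 - 15601\right) + 6 \cdot 668\right) + K = \left(\left(16629 - 15601\right) + 6 \cdot 668\right) - 5372 = \left(\left(16629 - 15601\right) + 4008\right) - 5372 = \left(1028 + 4008\right) - 5372 = 5036 - 5372 = -336$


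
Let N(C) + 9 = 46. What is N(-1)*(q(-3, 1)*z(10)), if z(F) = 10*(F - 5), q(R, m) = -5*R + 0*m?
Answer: 27750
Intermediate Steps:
q(R, m) = -5*R (q(R, m) = -5*R + 0 = -5*R)
N(C) = 37 (N(C) = -9 + 46 = 37)
z(F) = -50 + 10*F (z(F) = 10*(-5 + F) = -50 + 10*F)
N(-1)*(q(-3, 1)*z(10)) = 37*((-5*(-3))*(-50 + 10*10)) = 37*(15*(-50 + 100)) = 37*(15*50) = 37*750 = 27750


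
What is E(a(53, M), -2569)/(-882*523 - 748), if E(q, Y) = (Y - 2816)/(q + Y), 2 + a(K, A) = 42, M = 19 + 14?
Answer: -1795/389494662 ≈ -4.6085e-6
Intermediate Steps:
M = 33
a(K, A) = 40 (a(K, A) = -2 + 42 = 40)
E(q, Y) = (-2816 + Y)/(Y + q)
E(a(53, M), -2569)/(-882*523 - 748) = ((-2816 - 2569)/(-2569 + 40))/(-882*523 - 748) = (-5385/(-2529))/(-461286 - 748) = -1/2529*(-5385)/(-462034) = (1795/843)*(-1/462034) = -1795/389494662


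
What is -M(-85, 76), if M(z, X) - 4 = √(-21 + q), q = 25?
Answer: -6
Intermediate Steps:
M(z, X) = 6 (M(z, X) = 4 + √(-21 + 25) = 4 + √4 = 4 + 2 = 6)
-M(-85, 76) = -1*6 = -6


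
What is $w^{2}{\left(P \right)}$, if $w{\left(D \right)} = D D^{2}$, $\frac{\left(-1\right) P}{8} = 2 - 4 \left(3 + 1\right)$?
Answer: $1973822685184$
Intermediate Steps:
$P = 112$ ($P = - 8 \left(2 - 4 \left(3 + 1\right)\right) = - 8 \left(2 - 16\right) = \left(-8\right) \left(-14\right) = 112$)
$w{\left(D \right)} = D^{3}$
$w^{2}{\left(P \right)} = \left(112^{3}\right)^{2} = 1404928^{2} = 1973822685184$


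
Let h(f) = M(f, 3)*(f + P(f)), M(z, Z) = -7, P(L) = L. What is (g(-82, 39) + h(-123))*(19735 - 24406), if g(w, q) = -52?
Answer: -7800570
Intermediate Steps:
h(f) = -14*f (h(f) = -7*(f + f) = -14*f)
(g(-82, 39) + h(-123))*(19735 - 24406) = (-52 - 14*(-123))*(19735 - 24406) = (-52 + 1722)*(-4671) = 1670*(-4671) = -7800570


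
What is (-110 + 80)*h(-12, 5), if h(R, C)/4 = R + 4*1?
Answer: 960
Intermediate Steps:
h(R, C) = 16 + 4*R (h(R, C) = 4*(R + 4*1) = 4*(R + 4) = 4*(4 + R) = 16 + 4*R)
(-110 + 80)*h(-12, 5) = (-110 + 80)*(16 + 4*(-12)) = -30*(16 - 48) = -30*(-32) = 960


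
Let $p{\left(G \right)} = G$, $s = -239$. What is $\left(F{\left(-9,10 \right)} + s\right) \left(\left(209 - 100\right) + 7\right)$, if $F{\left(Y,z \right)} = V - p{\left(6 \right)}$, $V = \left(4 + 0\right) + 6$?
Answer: $-27260$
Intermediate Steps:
$V = 10$ ($V = 4 + 6 = 10$)
$F{\left(Y,z \right)} = 4$ ($F{\left(Y,z \right)} = 10 - 6 = 4$)
$\left(F{\left(-9,10 \right)} + s\right) \left(\left(209 - 100\right) + 7\right) = \left(4 - 239\right) \left(\left(209 - 100\right) + 7\right) = - 235 \left(109 + 7\right) = \left(-235\right) 116 = -27260$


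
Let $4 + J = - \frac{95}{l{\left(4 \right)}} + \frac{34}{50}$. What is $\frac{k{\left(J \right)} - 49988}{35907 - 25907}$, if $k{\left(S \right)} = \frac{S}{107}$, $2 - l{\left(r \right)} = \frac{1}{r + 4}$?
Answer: $- \frac{401157749}{80250000} \approx -4.9988$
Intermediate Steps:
$l{\left(r \right)} = 2 - \frac{1}{4 + r}$ ($l{\left(r \right)} = 2 - \frac{1}{r + 4} = 2 - \frac{1}{4 + r}$)
$J = - \frac{4049}{75}$ ($J = -4 + \left(- \frac{95}{\frac{1}{4 + 4} \left(7 + 2 \cdot 4\right)} + \frac{34}{50}\right) = -4 + \left(- \frac{95}{\frac{1}{8} \left(7 + 8\right)} + 34 \cdot \frac{1}{50}\right) = -4 + \left(- \frac{95}{\frac{1}{8} \cdot 15} + \frac{17}{25}\right) = -4 + \left(- \frac{95}{\frac{15}{8}} + \frac{17}{25}\right) = -4 + \left(\left(-95\right) \frac{8}{15} + \frac{17}{25}\right) = -4 + \left(- \frac{152}{3} + \frac{17}{25}\right) = -4 - \frac{3749}{75} = - \frac{4049}{75} \approx -53.987$)
$k{\left(S \right)} = \frac{S}{107}$ ($k{\left(S \right)} = S \frac{1}{107} = \frac{S}{107}$)
$\frac{k{\left(J \right)} - 49988}{35907 - 25907} = \frac{\frac{1}{107} \left(- \frac{4049}{75}\right) - 49988}{35907 - 25907} = \frac{- \frac{4049}{8025} - 49988}{10000} = \left(- \frac{401157749}{8025}\right) \frac{1}{10000} = - \frac{401157749}{80250000}$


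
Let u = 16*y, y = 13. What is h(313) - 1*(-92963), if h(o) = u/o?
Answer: 29097627/313 ≈ 92964.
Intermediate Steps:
u = 208 (u = 16*13 = 208)
h(o) = 208/o
h(313) - 1*(-92963) = 208/313 - 1*(-92963) = 208*(1/313) + 92963 = 208/313 + 92963 = 29097627/313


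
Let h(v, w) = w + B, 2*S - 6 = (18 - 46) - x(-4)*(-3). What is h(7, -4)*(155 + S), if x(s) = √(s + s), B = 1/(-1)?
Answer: -720 - 15*I*√2 ≈ -720.0 - 21.213*I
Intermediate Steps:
B = -1
x(s) = √2*√s (x(s) = √(2*s) = √2*√s)
S = -11 + 3*I*√2 (S = 3 + ((18 - 46) - √2*√(-4)*(-3))/2 = 3 + (-28 - √2*2*I*(-3))/2 = 3 + (-28 - 2*I*√2*(-3))/2 = 3 + (-28 + 6*I*√2)/2 = 3 + (-14 + 3*I*√2) = -11 + 3*I*√2 ≈ -11.0 + 4.2426*I)
h(v, w) = -1 + w (h(v, w) = w - 1 = -1 + w)
h(7, -4)*(155 + S) = (-1 - 4)*(155 + (-11 + 3*I*√2)) = -5*(144 + 3*I*√2) = -720 - 15*I*√2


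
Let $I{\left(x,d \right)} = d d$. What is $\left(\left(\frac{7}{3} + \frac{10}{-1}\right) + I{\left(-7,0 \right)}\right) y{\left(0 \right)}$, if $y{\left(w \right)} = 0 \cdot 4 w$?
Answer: $0$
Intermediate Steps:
$I{\left(x,d \right)} = d^{2}$
$y{\left(w \right)} = 0$
$\left(\left(\frac{7}{3} + \frac{10}{-1}\right) + I{\left(-7,0 \right)}\right) y{\left(0 \right)} = \left(\left(\frac{7}{3} + \frac{10}{-1}\right) + 0^{2}\right) 0 = \left(\left(7 \cdot \frac{1}{3} + 10 \left(-1\right)\right) + 0\right) 0 = \left(\left(\frac{7}{3} - 10\right) + 0\right) 0 = \left(- \frac{23}{3} + 0\right) 0 = \left(- \frac{23}{3}\right) 0 = 0$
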